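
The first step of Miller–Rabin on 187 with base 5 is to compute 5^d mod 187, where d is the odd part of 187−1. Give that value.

187 − 1 = 186 = 2^1 · 93, so d = 93.
5^1 ≡ 5 (mod 187)
5^2 ≡ 5^2 = 25 ≡ 25 (mod 187)
5^4 ≡ 25^2 = 625 ≡ 64 (mod 187)
5^8 ≡ 64^2 = 4096 ≡ 169 (mod 187)
5^16 ≡ 169^2 = 28561 ≡ 137 (mod 187)
5^32 ≡ 137^2 = 18769 ≡ 69 (mod 187)
5^64 ≡ 69^2 = 4761 ≡ 86 (mod 187)
93 = 64 + 16 + 8 + 4 + 1 in binary powers of 2.
So 5^93 ≡ 86 · 137 · 169 · 64 · 5 ≡ 37 (mod 187).
Squaring chain: 37; never reaches −1, so base 5 is a Miller–Rabin witness that 187 is composite.

37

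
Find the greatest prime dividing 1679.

1679 = 23 · 73
73 is prime.
So 1679 = 23 · 73; the largest prime factor is 73.

73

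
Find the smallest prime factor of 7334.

2

7334 is even: 2 divides it.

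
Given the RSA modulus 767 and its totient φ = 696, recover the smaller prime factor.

13

φ(n) = (p−1)(q−1) = n − (p+q) + 1, so p + q = 767 − 696 + 1 = 72.
p and q are the roots of t² − 72t + 767 = 0.
Discriminant: 72² − 4·767 = 5184 − 3068 = 2116; √2116 = 46.
q = (72 − 46)/2 = 13, p = (72 + 46)/2 = 59.
Check: 13 · 59 = 767.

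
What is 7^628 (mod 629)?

293

7^1 ≡ 7 (mod 629)
7^2 ≡ 7^2 = 49 ≡ 49 (mod 629)
7^4 ≡ 49^2 = 2401 ≡ 514 (mod 629)
7^8 ≡ 514^2 = 264196 ≡ 16 (mod 629)
7^16 ≡ 16^2 = 256 ≡ 256 (mod 629)
7^32 ≡ 256^2 = 65536 ≡ 120 (mod 629)
7^64 ≡ 120^2 = 14400 ≡ 562 (mod 629)
7^128 ≡ 562^2 = 315844 ≡ 86 (mod 629)
7^256 ≡ 86^2 = 7396 ≡ 477 (mod 629)
7^512 ≡ 477^2 = 227529 ≡ 460 (mod 629)
628 = 512 + 64 + 32 + 16 + 4 in binary powers of 2.
So 7^628 ≡ 460 · 562 · 120 · 256 · 514 ≡ 293 (mod 629).
Since 293 ≠ 1, base 7 is a Fermat witness: 629 is composite.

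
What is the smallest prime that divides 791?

7

791 is odd.
Digit sum 17, not divisible by 3.
Ends in 1: not divisible by 5.
7: 791 = 7·113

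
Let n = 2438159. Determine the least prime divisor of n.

2438159 is odd.
Digit sum 32, not divisible by 3.
Ends in 9: not divisible by 5.
7: 2438159 = 7·348308 + 3
11: 2438159 = 11·221650 + 9
13: 2438159 = 13·187550 + 9
17: 2438159 = 17·143421 + 2
19: 2438159 = 19·128324 + 3
23: 2438159 = 23·106006 + 21
29: 2438159 = 29·84074 + 13
31: 2438159 = 31·78650 + 9
37: 2438159 = 37·65896 + 7
41: 2438159 = 41·59467 + 12
43: 2438159 = 43·56701 + 16
47: 2438159 = 47·51875 + 34
53: 2438159 = 53·46003

53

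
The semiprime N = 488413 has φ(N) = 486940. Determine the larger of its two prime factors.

971

φ(n) = (p−1)(q−1) = n − (p+q) + 1, so p + q = 488413 − 486940 + 1 = 1474.
p and q are the roots of t² − 1474t + 488413 = 0.
Discriminant: 1474² − 4·488413 = 2172676 − 1953652 = 219024; √219024 = 468.
q = (1474 − 468)/2 = 503, p = (1474 + 468)/2 = 971.
Check: 503 · 971 = 488413.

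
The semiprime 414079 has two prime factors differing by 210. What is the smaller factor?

547

Since p = q + 210, we have 414079 = q(q + 210), so q² + 210q − 414079 = 0.
Discriminant: 210² + 4·414079 = 44100 + 1656316 = 1700416; √1700416 = 1304.
q = (−210 + 1304)/2 = 547, and p = q + 210 = 757.
Check: 547 · 757 = 414079.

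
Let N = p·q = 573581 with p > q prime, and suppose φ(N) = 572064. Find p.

809

φ(n) = (p−1)(q−1) = n − (p+q) + 1, so p + q = 573581 − 572064 + 1 = 1518.
p and q are the roots of t² − 1518t + 573581 = 0.
Discriminant: 1518² − 4·573581 = 2304324 − 2294324 = 10000; √10000 = 100.
q = (1518 − 100)/2 = 709, p = (1518 + 100)/2 = 809.
Check: 709 · 809 = 573581.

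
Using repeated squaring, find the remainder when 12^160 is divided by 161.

12^1 ≡ 12 (mod 161)
12^2 ≡ 12^2 = 144 ≡ 144 (mod 161)
12^4 ≡ 144^2 = 20736 ≡ 128 (mod 161)
12^8 ≡ 128^2 = 16384 ≡ 123 (mod 161)
12^16 ≡ 123^2 = 15129 ≡ 156 (mod 161)
12^32 ≡ 156^2 = 24336 ≡ 25 (mod 161)
12^64 ≡ 25^2 = 625 ≡ 142 (mod 161)
12^128 ≡ 142^2 = 20164 ≡ 39 (mod 161)
160 = 128 + 32 in binary powers of 2.
So 12^160 ≡ 39 · 25 ≡ 9 (mod 161).
Since 9 ≠ 1, base 12 is a Fermat witness: 161 is composite.

9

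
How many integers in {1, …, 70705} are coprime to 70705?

Factor: 70705 = 5 · 79 · 179.
φ(70705) = (5−1) · (79−1) · (179−1) = 4 · 78 · 178 = 55536.

55536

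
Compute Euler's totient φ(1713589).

1667952

Factor: 1713589 = 79 · 109 · 199.
φ(1713589) = (79−1) · (109−1) · (199−1) = 78 · 108 · 198 = 1667952.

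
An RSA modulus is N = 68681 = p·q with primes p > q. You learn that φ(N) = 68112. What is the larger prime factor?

397

φ(n) = (p−1)(q−1) = n − (p+q) + 1, so p + q = 68681 − 68112 + 1 = 570.
p and q are the roots of t² − 570t + 68681 = 0.
Discriminant: 570² − 4·68681 = 324900 − 274724 = 50176; √50176 = 224.
q = (570 − 224)/2 = 173, p = (570 + 224)/2 = 397.
Check: 173 · 397 = 68681.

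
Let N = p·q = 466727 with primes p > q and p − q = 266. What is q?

Since p = q + 266, we have 466727 = q(q + 266), so q² + 266q − 466727 = 0.
Discriminant: 266² + 4·466727 = 70756 + 1866908 = 1937664; √1937664 = 1392.
q = (−266 + 1392)/2 = 563, and p = q + 266 = 829.
Check: 563 · 829 = 466727.

563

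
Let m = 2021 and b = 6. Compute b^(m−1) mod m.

6^1 ≡ 6 (mod 2021)
6^2 ≡ 6^2 = 36 ≡ 36 (mod 2021)
6^4 ≡ 36^2 = 1296 ≡ 1296 (mod 2021)
6^8 ≡ 1296^2 = 1679616 ≡ 165 (mod 2021)
6^16 ≡ 165^2 = 27225 ≡ 952 (mod 2021)
6^32 ≡ 952^2 = 906304 ≡ 896 (mod 2021)
6^64 ≡ 896^2 = 802816 ≡ 479 (mod 2021)
6^128 ≡ 479^2 = 229441 ≡ 1068 (mod 2021)
6^256 ≡ 1068^2 = 1140624 ≡ 780 (mod 2021)
6^512 ≡ 780^2 = 608400 ≡ 79 (mod 2021)
6^1024 ≡ 79^2 = 6241 ≡ 178 (mod 2021)
2020 = 1024 + 512 + 256 + 128 + 64 + 32 + 4 in binary powers of 2.
So 6^2020 ≡ 178 · 79 · 780 · 1068 · 479 · 896 · 1296 ≡ 1511 (mod 2021).
Since 1511 ≠ 1, base 6 is a Fermat witness: 2021 is composite.

1511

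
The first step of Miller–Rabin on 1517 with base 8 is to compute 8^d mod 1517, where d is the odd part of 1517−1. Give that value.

1102

1517 − 1 = 1516 = 2^2 · 379, so d = 379.
8^1 ≡ 8 (mod 1517)
8^2 ≡ 8^2 = 64 ≡ 64 (mod 1517)
8^4 ≡ 64^2 = 4096 ≡ 1062 (mod 1517)
8^8 ≡ 1062^2 = 1127844 ≡ 713 (mod 1517)
8^16 ≡ 713^2 = 508369 ≡ 174 (mod 1517)
8^32 ≡ 174^2 = 30276 ≡ 1453 (mod 1517)
8^64 ≡ 1453^2 = 2111209 ≡ 1062 (mod 1517)
8^128 ≡ 1062^2 = 1127844 ≡ 713 (mod 1517)
8^256 ≡ 713^2 = 508369 ≡ 174 (mod 1517)
379 = 256 + 64 + 32 + 16 + 8 + 2 + 1 in binary powers of 2.
So 8^379 ≡ 174 · 1062 · 1453 · 174 · 713 · 64 · 8 ≡ 1102 (mod 1517).
Squaring chain: 1102 → 804; never reaches −1, so base 8 is a Miller–Rabin witness that 1517 is composite.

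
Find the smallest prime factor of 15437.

43

15437 is odd.
Digit sum 20, not divisible by 3.
Ends in 7: not divisible by 5.
7: 15437 = 7·2205 + 2
11: 15437 = 11·1403 + 4
13: 15437 = 13·1187 + 6
17: 15437 = 17·908 + 1
19: 15437 = 19·812 + 9
23: 15437 = 23·671 + 4
29: 15437 = 29·532 + 9
31: 15437 = 31·497 + 30
37: 15437 = 37·417 + 8
41: 15437 = 41·376 + 21
43: 15437 = 43·359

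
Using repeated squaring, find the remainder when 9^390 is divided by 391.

9^1 ≡ 9 (mod 391)
9^2 ≡ 9^2 = 81 ≡ 81 (mod 391)
9^4 ≡ 81^2 = 6561 ≡ 305 (mod 391)
9^8 ≡ 305^2 = 93025 ≡ 358 (mod 391)
9^16 ≡ 358^2 = 128164 ≡ 307 (mod 391)
9^32 ≡ 307^2 = 94249 ≡ 18 (mod 391)
9^64 ≡ 18^2 = 324 ≡ 324 (mod 391)
9^128 ≡ 324^2 = 104976 ≡ 188 (mod 391)
9^256 ≡ 188^2 = 35344 ≡ 154 (mod 391)
390 = 256 + 128 + 4 + 2 in binary powers of 2.
So 9^390 ≡ 154 · 188 · 305 · 81 ≡ 123 (mod 391).
Since 123 ≠ 1, base 9 is a Fermat witness: 391 is composite.

123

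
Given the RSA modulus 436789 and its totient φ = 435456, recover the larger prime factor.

757

φ(n) = (p−1)(q−1) = n − (p+q) + 1, so p + q = 436789 − 435456 + 1 = 1334.
p and q are the roots of t² − 1334t + 436789 = 0.
Discriminant: 1334² − 4·436789 = 1779556 − 1747156 = 32400; √32400 = 180.
q = (1334 − 180)/2 = 577, p = (1334 + 180)/2 = 757.
Check: 577 · 757 = 436789.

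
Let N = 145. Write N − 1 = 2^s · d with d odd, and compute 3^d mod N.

145 − 1 = 144 = 2^4 · 9, so d = 9.
3^1 ≡ 3 (mod 145)
3^2 ≡ 3^2 = 9 ≡ 9 (mod 145)
3^4 ≡ 9^2 = 81 ≡ 81 (mod 145)
3^8 ≡ 81^2 = 6561 ≡ 36 (mod 145)
9 = 8 + 1 in binary powers of 2.
So 3^9 ≡ 36 · 3 ≡ 108 (mod 145).
Squaring chain: 108 → 64 → 36 → 136; never reaches −1, so base 3 is a Miller–Rabin witness that 145 is composite.

108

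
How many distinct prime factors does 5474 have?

4

5474 = 2 · 2737
2737 = 7 · 391
391 = 17 · 23
5474 = 2 · 7 · 17 · 23, which has 4 distinct prime factors.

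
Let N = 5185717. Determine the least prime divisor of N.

5185717 is odd.
Digit sum 34, not divisible by 3.
Ends in 7: not divisible by 5.
7: 5185717 = 7·740816 + 5
11: 5185717 = 11·471428 + 9
13: 5185717 = 13·398901 + 4
17: 5185717 = 17·305042 + 3
19: 5185717 = 19·272932 + 9
23: 5185717 = 23·225465 + 22
29: 5185717 = 29·178817 + 24
31: 5185717 = 31·167281 + 6
37: 5185717 = 37·140154 + 19
41: 5185717 = 41·126480 + 37
43: 5185717 = 43·120598 + 3
47: 5185717 = 47·110334 + 19
53: 5185717 = 53·97843 + 38
59: 5185717 = 59·87893 + 30
61: 5185717 = 61·85011 + 46
67: 5185717 = 67·77398 + 51
71: 5185717 = 71·73038 + 19
73: 5185717 = 73·71037 + 16
79: 5185717 = 79·65641 + 78
83: 5185717 = 83·62478 + 43
89: 5185717 = 89·58266 + 43
97: 5185717 = 97·53461

97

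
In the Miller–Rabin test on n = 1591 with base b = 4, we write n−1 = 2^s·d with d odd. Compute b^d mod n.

471

1591 − 1 = 1590 = 2^1 · 795, so d = 795.
4^1 ≡ 4 (mod 1591)
4^2 ≡ 4^2 = 16 ≡ 16 (mod 1591)
4^4 ≡ 16^2 = 256 ≡ 256 (mod 1591)
4^8 ≡ 256^2 = 65536 ≡ 305 (mod 1591)
4^16 ≡ 305^2 = 93025 ≡ 747 (mod 1591)
4^32 ≡ 747^2 = 558009 ≡ 1159 (mod 1591)
4^64 ≡ 1159^2 = 1343281 ≡ 477 (mod 1591)
4^128 ≡ 477^2 = 227529 ≡ 16 (mod 1591)
4^256 ≡ 16^2 = 256 ≡ 256 (mod 1591)
4^512 ≡ 256^2 = 65536 ≡ 305 (mod 1591)
795 = 512 + 256 + 16 + 8 + 2 + 1 in binary powers of 2.
So 4^795 ≡ 305 · 256 · 747 · 305 · 16 · 4 ≡ 471 (mod 1591).
Squaring chain: 471; never reaches −1, so base 4 is a Miller–Rabin witness that 1591 is composite.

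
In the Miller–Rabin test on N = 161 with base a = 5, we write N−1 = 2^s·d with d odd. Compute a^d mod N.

66

161 − 1 = 160 = 2^5 · 5, so d = 5.
5^1 ≡ 5 (mod 161)
5^2 ≡ 5^2 = 25 ≡ 25 (mod 161)
5^4 ≡ 25^2 = 625 ≡ 142 (mod 161)
5 = 4 + 1 in binary powers of 2.
So 5^5 ≡ 142 · 5 ≡ 66 (mod 161).
Squaring chain: 66 → 9 → 81 → 121 → 151; never reaches −1, so base 5 is a Miller–Rabin witness that 161 is composite.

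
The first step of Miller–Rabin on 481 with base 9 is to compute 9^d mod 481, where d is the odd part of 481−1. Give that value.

481 − 1 = 480 = 2^5 · 15, so d = 15.
9^1 ≡ 9 (mod 481)
9^2 ≡ 9^2 = 81 ≡ 81 (mod 481)
9^4 ≡ 81^2 = 6561 ≡ 308 (mod 481)
9^8 ≡ 308^2 = 94864 ≡ 107 (mod 481)
15 = 8 + 4 + 2 + 1 in binary powers of 2.
So 9^15 ≡ 107 · 308 · 81 · 9 ≡ 417 (mod 481).
Squaring chain: 417 → 248 → 417 → 248 → 417; never reaches −1, so base 9 is a Miller–Rabin witness that 481 is composite.

417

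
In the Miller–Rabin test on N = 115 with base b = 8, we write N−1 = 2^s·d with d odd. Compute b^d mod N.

115 − 1 = 114 = 2^1 · 57, so d = 57.
8^1 ≡ 8 (mod 115)
8^2 ≡ 8^2 = 64 ≡ 64 (mod 115)
8^4 ≡ 64^2 = 4096 ≡ 71 (mod 115)
8^8 ≡ 71^2 = 5041 ≡ 96 (mod 115)
8^16 ≡ 96^2 = 9216 ≡ 16 (mod 115)
8^32 ≡ 16^2 = 256 ≡ 26 (mod 115)
57 = 32 + 16 + 8 + 1 in binary powers of 2.
So 8^57 ≡ 26 · 16 · 96 · 8 ≡ 18 (mod 115).
Squaring chain: 18; never reaches −1, so base 8 is a Miller–Rabin witness that 115 is composite.

18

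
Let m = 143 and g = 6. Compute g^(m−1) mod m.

6^1 ≡ 6 (mod 143)
6^2 ≡ 6^2 = 36 ≡ 36 (mod 143)
6^4 ≡ 36^2 = 1296 ≡ 9 (mod 143)
6^8 ≡ 9^2 = 81 ≡ 81 (mod 143)
6^16 ≡ 81^2 = 6561 ≡ 126 (mod 143)
6^32 ≡ 126^2 = 15876 ≡ 3 (mod 143)
6^64 ≡ 3^2 = 9 ≡ 9 (mod 143)
6^128 ≡ 9^2 = 81 ≡ 81 (mod 143)
142 = 128 + 8 + 4 + 2 in binary powers of 2.
So 6^142 ≡ 81 · 81 · 9 · 36 ≡ 69 (mod 143).
Since 69 ≠ 1, base 6 is a Fermat witness: 143 is composite.

69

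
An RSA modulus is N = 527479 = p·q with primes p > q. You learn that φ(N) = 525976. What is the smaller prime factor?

φ(n) = (p−1)(q−1) = n − (p+q) + 1, so p + q = 527479 − 525976 + 1 = 1504.
p and q are the roots of t² − 1504t + 527479 = 0.
Discriminant: 1504² − 4·527479 = 2262016 − 2109916 = 152100; √152100 = 390.
q = (1504 − 390)/2 = 557, p = (1504 + 390)/2 = 947.
Check: 557 · 947 = 527479.

557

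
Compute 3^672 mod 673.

3^1 ≡ 3 (mod 673)
3^2 ≡ 3^2 = 9 ≡ 9 (mod 673)
3^4 ≡ 9^2 = 81 ≡ 81 (mod 673)
3^8 ≡ 81^2 = 6561 ≡ 504 (mod 673)
3^16 ≡ 504^2 = 254016 ≡ 295 (mod 673)
3^32 ≡ 295^2 = 87025 ≡ 208 (mod 673)
3^64 ≡ 208^2 = 43264 ≡ 192 (mod 673)
3^128 ≡ 192^2 = 36864 ≡ 522 (mod 673)
3^256 ≡ 522^2 = 272484 ≡ 592 (mod 673)
3^512 ≡ 592^2 = 350464 ≡ 504 (mod 673)
672 = 512 + 128 + 32 in binary powers of 2.
So 3^672 ≡ 504 · 522 · 208 ≡ 1 (mod 673).
Since the result is 1, base 3 gives no evidence that 673 is composite.

1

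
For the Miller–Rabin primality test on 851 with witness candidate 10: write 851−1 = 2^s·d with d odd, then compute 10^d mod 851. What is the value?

359

851 − 1 = 850 = 2^1 · 425, so d = 425.
10^1 ≡ 10 (mod 851)
10^2 ≡ 10^2 = 100 ≡ 100 (mod 851)
10^4 ≡ 100^2 = 10000 ≡ 639 (mod 851)
10^8 ≡ 639^2 = 408321 ≡ 692 (mod 851)
10^16 ≡ 692^2 = 478864 ≡ 602 (mod 851)
10^32 ≡ 602^2 = 362404 ≡ 729 (mod 851)
10^64 ≡ 729^2 = 531441 ≡ 417 (mod 851)
10^128 ≡ 417^2 = 173889 ≡ 285 (mod 851)
10^256 ≡ 285^2 = 81225 ≡ 380 (mod 851)
425 = 256 + 128 + 32 + 8 + 1 in binary powers of 2.
So 10^425 ≡ 380 · 285 · 729 · 692 · 10 ≡ 359 (mod 851).
Squaring chain: 359; never reaches −1, so base 10 is a Miller–Rabin witness that 851 is composite.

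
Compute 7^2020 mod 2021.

7^1 ≡ 7 (mod 2021)
7^2 ≡ 7^2 = 49 ≡ 49 (mod 2021)
7^4 ≡ 49^2 = 2401 ≡ 380 (mod 2021)
7^8 ≡ 380^2 = 144400 ≡ 909 (mod 2021)
7^16 ≡ 909^2 = 826281 ≡ 1713 (mod 2021)
7^32 ≡ 1713^2 = 2934369 ≡ 1898 (mod 2021)
7^64 ≡ 1898^2 = 3602404 ≡ 982 (mod 2021)
7^128 ≡ 982^2 = 964324 ≡ 307 (mod 2021)
7^256 ≡ 307^2 = 94249 ≡ 1283 (mod 2021)
7^512 ≡ 1283^2 = 1646089 ≡ 995 (mod 2021)
7^1024 ≡ 995^2 = 990025 ≡ 1756 (mod 2021)
2020 = 1024 + 512 + 256 + 128 + 64 + 32 + 4 in binary powers of 2.
So 7^2020 ≡ 1756 · 995 · 1283 · 307 · 982 · 1898 · 380 ≡ 294 (mod 2021).
Since 294 ≠ 1, base 7 is a Fermat witness: 2021 is composite.

294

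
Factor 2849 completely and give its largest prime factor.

37

2849 = 7 · 407
407 = 11 · 37
37 is prime.
So 2849 = 7 · 11 · 37; the largest prime factor is 37.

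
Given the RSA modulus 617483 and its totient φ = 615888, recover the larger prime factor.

937

φ(n) = (p−1)(q−1) = n − (p+q) + 1, so p + q = 617483 − 615888 + 1 = 1596.
p and q are the roots of t² − 1596t + 617483 = 0.
Discriminant: 1596² − 4·617483 = 2547216 − 2469932 = 77284; √77284 = 278.
q = (1596 − 278)/2 = 659, p = (1596 + 278)/2 = 937.
Check: 659 · 937 = 617483.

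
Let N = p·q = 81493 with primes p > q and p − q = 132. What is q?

227

Since p = q + 132, we have 81493 = q(q + 132), so q² + 132q − 81493 = 0.
Discriminant: 132² + 4·81493 = 17424 + 325972 = 343396; √343396 = 586.
q = (−132 + 586)/2 = 227, and p = q + 132 = 359.
Check: 227 · 359 = 81493.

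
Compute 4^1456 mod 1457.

4^1 ≡ 4 (mod 1457)
4^2 ≡ 4^2 = 16 ≡ 16 (mod 1457)
4^4 ≡ 16^2 = 256 ≡ 256 (mod 1457)
4^8 ≡ 256^2 = 65536 ≡ 1428 (mod 1457)
4^16 ≡ 1428^2 = 2039184 ≡ 841 (mod 1457)
4^32 ≡ 841^2 = 707281 ≡ 636 (mod 1457)
4^64 ≡ 636^2 = 404496 ≡ 907 (mod 1457)
4^128 ≡ 907^2 = 822649 ≡ 901 (mod 1457)
4^256 ≡ 901^2 = 811801 ≡ 252 (mod 1457)
4^512 ≡ 252^2 = 63504 ≡ 853 (mod 1457)
4^1024 ≡ 853^2 = 727609 ≡ 566 (mod 1457)
1456 = 1024 + 256 + 128 + 32 + 16 in binary powers of 2.
So 4^1456 ≡ 566 · 252 · 901 · 636 · 841 ≡ 686 (mod 1457).
Since 686 ≠ 1, base 4 is a Fermat witness: 1457 is composite.

686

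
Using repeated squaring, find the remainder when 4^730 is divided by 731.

16

4^1 ≡ 4 (mod 731)
4^2 ≡ 4^2 = 16 ≡ 16 (mod 731)
4^4 ≡ 16^2 = 256 ≡ 256 (mod 731)
4^8 ≡ 256^2 = 65536 ≡ 477 (mod 731)
4^16 ≡ 477^2 = 227529 ≡ 188 (mod 731)
4^32 ≡ 188^2 = 35344 ≡ 256 (mod 731)
4^64 ≡ 256^2 = 65536 ≡ 477 (mod 731)
4^128 ≡ 477^2 = 227529 ≡ 188 (mod 731)
4^256 ≡ 188^2 = 35344 ≡ 256 (mod 731)
4^512 ≡ 256^2 = 65536 ≡ 477 (mod 731)
730 = 512 + 128 + 64 + 16 + 8 + 2 in binary powers of 2.
So 4^730 ≡ 477 · 188 · 477 · 188 · 477 · 16 ≡ 16 (mod 731).
Since 16 ≠ 1, base 4 is a Fermat witness: 731 is composite.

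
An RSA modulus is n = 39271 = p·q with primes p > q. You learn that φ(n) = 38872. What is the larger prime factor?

227

φ(n) = (p−1)(q−1) = n − (p+q) + 1, so p + q = 39271 − 38872 + 1 = 400.
p and q are the roots of t² − 400t + 39271 = 0.
Discriminant: 400² − 4·39271 = 160000 − 157084 = 2916; √2916 = 54.
q = (400 − 54)/2 = 173, p = (400 + 54)/2 = 227.
Check: 173 · 227 = 39271.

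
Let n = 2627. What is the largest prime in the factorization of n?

71

2627 = 37 · 71
71 is prime.
So 2627 = 37 · 71; the largest prime factor is 71.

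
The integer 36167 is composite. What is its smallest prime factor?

59

36167 is odd.
Digit sum 23, not divisible by 3.
Ends in 7: not divisible by 5.
7: 36167 = 7·5166 + 5
11: 36167 = 11·3287 + 10
13: 36167 = 13·2782 + 1
17: 36167 = 17·2127 + 8
19: 36167 = 19·1903 + 10
23: 36167 = 23·1572 + 11
29: 36167 = 29·1247 + 4
31: 36167 = 31·1166 + 21
37: 36167 = 37·977 + 18
41: 36167 = 41·882 + 5
43: 36167 = 43·841 + 4
47: 36167 = 47·769 + 24
53: 36167 = 53·682 + 21
59: 36167 = 59·613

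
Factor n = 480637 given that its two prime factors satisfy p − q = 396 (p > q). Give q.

Since p = q + 396, we have 480637 = q(q + 396), so q² + 396q − 480637 = 0.
Discriminant: 396² + 4·480637 = 156816 + 1922548 = 2079364; √2079364 = 1442.
q = (−396 + 1442)/2 = 523, and p = q + 396 = 919.
Check: 523 · 919 = 480637.

523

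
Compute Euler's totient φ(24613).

Factor: 24613 = 151 · 163.
φ(24613) = (151−1) · (163−1) = 150 · 162 = 24300.

24300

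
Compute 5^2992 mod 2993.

1492

5^1 ≡ 5 (mod 2993)
5^2 ≡ 5^2 = 25 ≡ 25 (mod 2993)
5^4 ≡ 25^2 = 625 ≡ 625 (mod 2993)
5^8 ≡ 625^2 = 390625 ≡ 1535 (mod 2993)
5^16 ≡ 1535^2 = 2356225 ≡ 734 (mod 2993)
5^32 ≡ 734^2 = 538756 ≡ 16 (mod 2993)
5^64 ≡ 16^2 = 256 ≡ 256 (mod 2993)
5^128 ≡ 256^2 = 65536 ≡ 2683 (mod 2993)
5^256 ≡ 2683^2 = 7198489 ≡ 324 (mod 2993)
5^512 ≡ 324^2 = 104976 ≡ 221 (mod 2993)
5^1024 ≡ 221^2 = 48841 ≡ 953 (mod 2993)
5^2048 ≡ 953^2 = 908209 ≡ 1330 (mod 2993)
2992 = 2048 + 512 + 256 + 128 + 32 + 16 in binary powers of 2.
So 5^2992 ≡ 1330 · 221 · 324 · 2683 · 16 · 734 ≡ 1492 (mod 2993).
Since 1492 ≠ 1, base 5 is a Fermat witness: 2993 is composite.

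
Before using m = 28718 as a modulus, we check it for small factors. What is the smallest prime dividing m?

28718 is even: 2 divides it.

2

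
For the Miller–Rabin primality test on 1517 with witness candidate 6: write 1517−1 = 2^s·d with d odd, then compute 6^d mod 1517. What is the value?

1141

1517 − 1 = 1516 = 2^2 · 379, so d = 379.
6^1 ≡ 6 (mod 1517)
6^2 ≡ 6^2 = 36 ≡ 36 (mod 1517)
6^4 ≡ 36^2 = 1296 ≡ 1296 (mod 1517)
6^8 ≡ 1296^2 = 1679616 ≡ 297 (mod 1517)
6^16 ≡ 297^2 = 88209 ≡ 223 (mod 1517)
6^32 ≡ 223^2 = 49729 ≡ 1185 (mod 1517)
6^64 ≡ 1185^2 = 1404225 ≡ 1000 (mod 1517)
6^128 ≡ 1000^2 = 1000000 ≡ 297 (mod 1517)
6^256 ≡ 297^2 = 88209 ≡ 223 (mod 1517)
379 = 256 + 64 + 32 + 16 + 8 + 2 + 1 in binary powers of 2.
So 6^379 ≡ 223 · 1000 · 1185 · 223 · 297 · 36 · 6 ≡ 1141 (mod 1517).
Squaring chain: 1141 → 295; never reaches −1, so base 6 is a Miller–Rabin witness that 1517 is composite.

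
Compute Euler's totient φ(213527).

199584

Factor: 213527 = 29 · 37 · 199.
φ(213527) = (29−1) · (37−1) · (199−1) = 28 · 36 · 198 = 199584.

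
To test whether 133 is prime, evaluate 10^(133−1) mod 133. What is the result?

106

10^1 ≡ 10 (mod 133)
10^2 ≡ 10^2 = 100 ≡ 100 (mod 133)
10^4 ≡ 100^2 = 10000 ≡ 25 (mod 133)
10^8 ≡ 25^2 = 625 ≡ 93 (mod 133)
10^16 ≡ 93^2 = 8649 ≡ 4 (mod 133)
10^32 ≡ 4^2 = 16 ≡ 16 (mod 133)
10^64 ≡ 16^2 = 256 ≡ 123 (mod 133)
10^128 ≡ 123^2 = 15129 ≡ 100 (mod 133)
132 = 128 + 4 in binary powers of 2.
So 10^132 ≡ 100 · 25 ≡ 106 (mod 133).
Since 106 ≠ 1, base 10 is a Fermat witness: 133 is composite.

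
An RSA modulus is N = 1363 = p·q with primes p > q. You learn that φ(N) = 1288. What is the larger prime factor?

47

φ(n) = (p−1)(q−1) = n − (p+q) + 1, so p + q = 1363 − 1288 + 1 = 76.
p and q are the roots of t² − 76t + 1363 = 0.
Discriminant: 76² − 4·1363 = 5776 − 5452 = 324; √324 = 18.
q = (76 − 18)/2 = 29, p = (76 + 18)/2 = 47.
Check: 29 · 47 = 1363.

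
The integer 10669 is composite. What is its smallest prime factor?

10669 is odd.
Digit sum 22, not divisible by 3.
Ends in 9: not divisible by 5.
7: 10669 = 7·1524 + 1
11: 10669 = 11·969 + 10
13: 10669 = 13·820 + 9
17: 10669 = 17·627 + 10
19: 10669 = 19·561 + 10
23: 10669 = 23·463 + 20
29: 10669 = 29·367 + 26
31: 10669 = 31·344 + 5
37: 10669 = 37·288 + 13
41: 10669 = 41·260 + 9
43: 10669 = 43·248 + 5
47: 10669 = 47·227

47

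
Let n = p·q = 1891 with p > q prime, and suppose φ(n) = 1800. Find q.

31

φ(n) = (p−1)(q−1) = n − (p+q) + 1, so p + q = 1891 − 1800 + 1 = 92.
p and q are the roots of t² − 92t + 1891 = 0.
Discriminant: 92² − 4·1891 = 8464 − 7564 = 900; √900 = 30.
q = (92 − 30)/2 = 31, p = (92 + 30)/2 = 61.
Check: 31 · 61 = 1891.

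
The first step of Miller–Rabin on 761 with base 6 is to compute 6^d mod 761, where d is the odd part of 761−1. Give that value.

62

761 − 1 = 760 = 2^3 · 95, so d = 95.
6^1 ≡ 6 (mod 761)
6^2 ≡ 6^2 = 36 ≡ 36 (mod 761)
6^4 ≡ 36^2 = 1296 ≡ 535 (mod 761)
6^8 ≡ 535^2 = 286225 ≡ 89 (mod 761)
6^16 ≡ 89^2 = 7921 ≡ 311 (mod 761)
6^32 ≡ 311^2 = 96721 ≡ 74 (mod 761)
6^64 ≡ 74^2 = 5476 ≡ 149 (mod 761)
95 = 64 + 16 + 8 + 4 + 2 + 1 in binary powers of 2.
So 6^95 ≡ 149 · 311 · 89 · 535 · 36 · 6 ≡ 62 (mod 761).
Squaring chain: 62 → 39 → 760; reaches −1, so base 6 does not prove 761 composite.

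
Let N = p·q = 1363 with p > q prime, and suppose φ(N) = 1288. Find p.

φ(n) = (p−1)(q−1) = n − (p+q) + 1, so p + q = 1363 − 1288 + 1 = 76.
p and q are the roots of t² − 76t + 1363 = 0.
Discriminant: 76² − 4·1363 = 5776 − 5452 = 324; √324 = 18.
q = (76 − 18)/2 = 29, p = (76 + 18)/2 = 47.
Check: 29 · 47 = 1363.

47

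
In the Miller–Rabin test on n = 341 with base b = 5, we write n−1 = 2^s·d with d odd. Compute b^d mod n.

341 − 1 = 340 = 2^2 · 85, so d = 85.
5^1 ≡ 5 (mod 341)
5^2 ≡ 5^2 = 25 ≡ 25 (mod 341)
5^4 ≡ 25^2 = 625 ≡ 284 (mod 341)
5^8 ≡ 284^2 = 80656 ≡ 180 (mod 341)
5^16 ≡ 180^2 = 32400 ≡ 5 (mod 341)
5^32 ≡ 5^2 = 25 ≡ 25 (mod 341)
5^64 ≡ 25^2 = 625 ≡ 284 (mod 341)
85 = 64 + 16 + 4 + 1 in binary powers of 2.
So 5^85 ≡ 284 · 5 · 284 · 5 ≡ 67 (mod 341).
Squaring chain: 67 → 56; never reaches −1, so base 5 is a Miller–Rabin witness that 341 is composite.

67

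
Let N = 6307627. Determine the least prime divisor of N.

6307627 is odd.
Digit sum 31, not divisible by 3.
Ends in 7: not divisible by 5.
7: 6307627 = 7·901089 + 4
11: 6307627 = 11·573420 + 7
13: 6307627 = 13·485202 + 1
17: 6307627 = 17·371036 + 15
19: 6307627 = 19·331980 + 7
23: 6307627 = 23·274244 + 15
29: 6307627 = 29·217504 + 11
31: 6307627 = 31·203471 + 26
37: 6307627 = 37·170476 + 15
41: 6307627 = 41·153844 + 23
43: 6307627 = 43·146689

43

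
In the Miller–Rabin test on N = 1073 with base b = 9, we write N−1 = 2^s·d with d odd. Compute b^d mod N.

1073 − 1 = 1072 = 2^4 · 67, so d = 67.
9^1 ≡ 9 (mod 1073)
9^2 ≡ 9^2 = 81 ≡ 81 (mod 1073)
9^4 ≡ 81^2 = 6561 ≡ 123 (mod 1073)
9^8 ≡ 123^2 = 15129 ≡ 107 (mod 1073)
9^16 ≡ 107^2 = 11449 ≡ 719 (mod 1073)
9^32 ≡ 719^2 = 516961 ≡ 848 (mod 1073)
9^64 ≡ 848^2 = 719104 ≡ 194 (mod 1073)
67 = 64 + 2 + 1 in binary powers of 2.
So 9^67 ≡ 194 · 81 · 9 ≡ 863 (mod 1073).
Squaring chain: 863 → 107 → 719 → 848; never reaches −1, so base 9 is a Miller–Rabin witness that 1073 is composite.

863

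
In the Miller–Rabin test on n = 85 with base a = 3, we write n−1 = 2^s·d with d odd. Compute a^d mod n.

73

85 − 1 = 84 = 2^2 · 21, so d = 21.
3^1 ≡ 3 (mod 85)
3^2 ≡ 3^2 = 9 ≡ 9 (mod 85)
3^4 ≡ 9^2 = 81 ≡ 81 (mod 85)
3^8 ≡ 81^2 = 6561 ≡ 16 (mod 85)
3^16 ≡ 16^2 = 256 ≡ 1 (mod 85)
21 = 16 + 4 + 1 in binary powers of 2.
So 3^21 ≡ 1 · 81 · 3 ≡ 73 (mod 85).
Squaring chain: 73 → 59; never reaches −1, so base 3 is a Miller–Rabin witness that 85 is composite.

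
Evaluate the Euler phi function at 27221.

Factor: 27221 = 163 · 167.
φ(27221) = (163−1) · (167−1) = 162 · 166 = 26892.

26892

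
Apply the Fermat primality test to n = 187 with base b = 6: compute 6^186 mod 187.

6^1 ≡ 6 (mod 187)
6^2 ≡ 6^2 = 36 ≡ 36 (mod 187)
6^4 ≡ 36^2 = 1296 ≡ 174 (mod 187)
6^8 ≡ 174^2 = 30276 ≡ 169 (mod 187)
6^16 ≡ 169^2 = 28561 ≡ 137 (mod 187)
6^32 ≡ 137^2 = 18769 ≡ 69 (mod 187)
6^64 ≡ 69^2 = 4761 ≡ 86 (mod 187)
6^128 ≡ 86^2 = 7396 ≡ 103 (mod 187)
186 = 128 + 32 + 16 + 8 + 2 in binary powers of 2.
So 6^186 ≡ 103 · 69 · 137 · 169 · 36 ≡ 49 (mod 187).
Since 49 ≠ 1, base 6 is a Fermat witness: 187 is composite.

49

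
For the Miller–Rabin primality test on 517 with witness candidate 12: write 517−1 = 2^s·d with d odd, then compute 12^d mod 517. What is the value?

517 − 1 = 516 = 2^2 · 129, so d = 129.
12^1 ≡ 12 (mod 517)
12^2 ≡ 12^2 = 144 ≡ 144 (mod 517)
12^4 ≡ 144^2 = 20736 ≡ 56 (mod 517)
12^8 ≡ 56^2 = 3136 ≡ 34 (mod 517)
12^16 ≡ 34^2 = 1156 ≡ 122 (mod 517)
12^32 ≡ 122^2 = 14884 ≡ 408 (mod 517)
12^64 ≡ 408^2 = 166464 ≡ 507 (mod 517)
12^128 ≡ 507^2 = 257049 ≡ 100 (mod 517)
129 = 128 + 1 in binary powers of 2.
So 12^129 ≡ 100 · 12 ≡ 166 (mod 517).
Squaring chain: 166 → 155; never reaches −1, so base 12 is a Miller–Rabin witness that 517 is composite.

166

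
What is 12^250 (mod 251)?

1

12^1 ≡ 12 (mod 251)
12^2 ≡ 12^2 = 144 ≡ 144 (mod 251)
12^4 ≡ 144^2 = 20736 ≡ 154 (mod 251)
12^8 ≡ 154^2 = 23716 ≡ 122 (mod 251)
12^16 ≡ 122^2 = 14884 ≡ 75 (mod 251)
12^32 ≡ 75^2 = 5625 ≡ 103 (mod 251)
12^64 ≡ 103^2 = 10609 ≡ 67 (mod 251)
12^128 ≡ 67^2 = 4489 ≡ 222 (mod 251)
250 = 128 + 64 + 32 + 16 + 8 + 2 in binary powers of 2.
So 12^250 ≡ 222 · 67 · 103 · 75 · 122 · 144 ≡ 1 (mod 251).
Since the result is 1, base 12 gives no evidence that 251 is composite.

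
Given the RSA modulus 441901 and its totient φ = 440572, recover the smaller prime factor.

647

φ(n) = (p−1)(q−1) = n − (p+q) + 1, so p + q = 441901 − 440572 + 1 = 1330.
p and q are the roots of t² − 1330t + 441901 = 0.
Discriminant: 1330² − 4·441901 = 1768900 − 1767604 = 1296; √1296 = 36.
q = (1330 − 36)/2 = 647, p = (1330 + 36)/2 = 683.
Check: 647 · 683 = 441901.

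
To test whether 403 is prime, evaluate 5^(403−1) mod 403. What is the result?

311

5^1 ≡ 5 (mod 403)
5^2 ≡ 5^2 = 25 ≡ 25 (mod 403)
5^4 ≡ 25^2 = 625 ≡ 222 (mod 403)
5^8 ≡ 222^2 = 49284 ≡ 118 (mod 403)
5^16 ≡ 118^2 = 13924 ≡ 222 (mod 403)
5^32 ≡ 222^2 = 49284 ≡ 118 (mod 403)
5^64 ≡ 118^2 = 13924 ≡ 222 (mod 403)
5^128 ≡ 222^2 = 49284 ≡ 118 (mod 403)
5^256 ≡ 118^2 = 13924 ≡ 222 (mod 403)
402 = 256 + 128 + 16 + 2 in binary powers of 2.
So 5^402 ≡ 222 · 118 · 222 · 25 ≡ 311 (mod 403).
Since 311 ≠ 1, base 5 is a Fermat witness: 403 is composite.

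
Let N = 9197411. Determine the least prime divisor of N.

71

9197411 is odd.
Digit sum 32, not divisible by 3.
Ends in 1: not divisible by 5.
7: 9197411 = 7·1313915 + 6
11: 9197411 = 11·836128 + 3
13: 9197411 = 13·707493 + 2
17: 9197411 = 17·541024 + 3
19: 9197411 = 19·484074 + 5
23: 9197411 = 23·399887 + 10
29: 9197411 = 29·317152 + 3
31: 9197411 = 31·296690 + 21
37: 9197411 = 37·248578 + 25
41: 9197411 = 41·224327 + 4
43: 9197411 = 43·213893 + 12
47: 9197411 = 47·195689 + 28
53: 9197411 = 53·173536 + 3
59: 9197411 = 59·155888 + 19
61: 9197411 = 61·150777 + 14
67: 9197411 = 67·137274 + 53
71: 9197411 = 71·129541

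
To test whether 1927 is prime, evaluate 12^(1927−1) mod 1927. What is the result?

1840

12^1 ≡ 12 (mod 1927)
12^2 ≡ 12^2 = 144 ≡ 144 (mod 1927)
12^4 ≡ 144^2 = 20736 ≡ 1466 (mod 1927)
12^8 ≡ 1466^2 = 2149156 ≡ 551 (mod 1927)
12^16 ≡ 551^2 = 303601 ≡ 1062 (mod 1927)
12^32 ≡ 1062^2 = 1127844 ≡ 549 (mod 1927)
12^64 ≡ 549^2 = 301401 ≡ 789 (mod 1927)
12^128 ≡ 789^2 = 622521 ≡ 100 (mod 1927)
12^256 ≡ 100^2 = 10000 ≡ 365 (mod 1927)
12^512 ≡ 365^2 = 133225 ≡ 262 (mod 1927)
12^1024 ≡ 262^2 = 68644 ≡ 1199 (mod 1927)
1926 = 1024 + 512 + 256 + 128 + 4 + 2 in binary powers of 2.
So 12^1926 ≡ 1199 · 262 · 365 · 100 · 1466 · 144 ≡ 1840 (mod 1927).
Since 1840 ≠ 1, base 12 is a Fermat witness: 1927 is composite.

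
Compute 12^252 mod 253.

12^1 ≡ 12 (mod 253)
12^2 ≡ 12^2 = 144 ≡ 144 (mod 253)
12^4 ≡ 144^2 = 20736 ≡ 243 (mod 253)
12^8 ≡ 243^2 = 59049 ≡ 100 (mod 253)
12^16 ≡ 100^2 = 10000 ≡ 133 (mod 253)
12^32 ≡ 133^2 = 17689 ≡ 232 (mod 253)
12^64 ≡ 232^2 = 53824 ≡ 188 (mod 253)
12^128 ≡ 188^2 = 35344 ≡ 177 (mod 253)
252 = 128 + 64 + 32 + 16 + 8 + 4 in binary powers of 2.
So 12^252 ≡ 177 · 188 · 232 · 133 · 100 · 243 ≡ 232 (mod 253).
Since 232 ≠ 1, base 12 is a Fermat witness: 253 is composite.

232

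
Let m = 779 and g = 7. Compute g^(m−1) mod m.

7^1 ≡ 7 (mod 779)
7^2 ≡ 7^2 = 49 ≡ 49 (mod 779)
7^4 ≡ 49^2 = 2401 ≡ 64 (mod 779)
7^8 ≡ 64^2 = 4096 ≡ 201 (mod 779)
7^16 ≡ 201^2 = 40401 ≡ 672 (mod 779)
7^32 ≡ 672^2 = 451584 ≡ 543 (mod 779)
7^64 ≡ 543^2 = 294849 ≡ 387 (mod 779)
7^128 ≡ 387^2 = 149769 ≡ 201 (mod 779)
7^256 ≡ 201^2 = 40401 ≡ 672 (mod 779)
7^512 ≡ 672^2 = 451584 ≡ 543 (mod 779)
778 = 512 + 256 + 8 + 2 in binary powers of 2.
So 7^778 ≡ 543 · 672 · 201 · 49 ≡ 292 (mod 779).
Since 292 ≠ 1, base 7 is a Fermat witness: 779 is composite.

292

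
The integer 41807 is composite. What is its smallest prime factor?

97

41807 is odd.
Digit sum 20, not divisible by 3.
Ends in 7: not divisible by 5.
7: 41807 = 7·5972 + 3
11: 41807 = 11·3800 + 7
13: 41807 = 13·3215 + 12
17: 41807 = 17·2459 + 4
19: 41807 = 19·2200 + 7
23: 41807 = 23·1817 + 16
29: 41807 = 29·1441 + 18
31: 41807 = 31·1348 + 19
37: 41807 = 37·1129 + 34
41: 41807 = 41·1019 + 28
43: 41807 = 43·972 + 11
47: 41807 = 47·889 + 24
53: 41807 = 53·788 + 43
59: 41807 = 59·708 + 35
61: 41807 = 61·685 + 22
67: 41807 = 67·623 + 66
71: 41807 = 71·588 + 59
73: 41807 = 73·572 + 51
79: 41807 = 79·529 + 16
83: 41807 = 83·503 + 58
89: 41807 = 89·469 + 66
97: 41807 = 97·431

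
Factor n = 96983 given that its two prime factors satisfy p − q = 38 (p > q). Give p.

331

Since p = q + 38, we have 96983 = q(q + 38), so q² + 38q − 96983 = 0.
Discriminant: 38² + 4·96983 = 1444 + 387932 = 389376; √389376 = 624.
q = (−38 + 624)/2 = 293, and p = q + 38 = 331.
Check: 293 · 331 = 96983.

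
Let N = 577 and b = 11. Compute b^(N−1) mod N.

11^1 ≡ 11 (mod 577)
11^2 ≡ 11^2 = 121 ≡ 121 (mod 577)
11^4 ≡ 121^2 = 14641 ≡ 216 (mod 577)
11^8 ≡ 216^2 = 46656 ≡ 496 (mod 577)
11^16 ≡ 496^2 = 246016 ≡ 214 (mod 577)
11^32 ≡ 214^2 = 45796 ≡ 213 (mod 577)
11^64 ≡ 213^2 = 45369 ≡ 363 (mod 577)
11^128 ≡ 363^2 = 131769 ≡ 213 (mod 577)
11^256 ≡ 213^2 = 45369 ≡ 363 (mod 577)
11^512 ≡ 363^2 = 131769 ≡ 213 (mod 577)
576 = 512 + 64 in binary powers of 2.
So 11^576 ≡ 213 · 363 ≡ 1 (mod 577).
Since the result is 1, base 11 gives no evidence that 577 is composite.

1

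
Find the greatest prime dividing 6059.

83

6059 = 73 · 83
83 is prime.
So 6059 = 73 · 83; the largest prime factor is 83.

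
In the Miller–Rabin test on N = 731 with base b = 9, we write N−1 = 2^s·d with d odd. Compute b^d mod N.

731 − 1 = 730 = 2^1 · 365, so d = 365.
9^1 ≡ 9 (mod 731)
9^2 ≡ 9^2 = 81 ≡ 81 (mod 731)
9^4 ≡ 81^2 = 6561 ≡ 713 (mod 731)
9^8 ≡ 713^2 = 508369 ≡ 324 (mod 731)
9^16 ≡ 324^2 = 104976 ≡ 443 (mod 731)
9^32 ≡ 443^2 = 196249 ≡ 341 (mod 731)
9^64 ≡ 341^2 = 116281 ≡ 52 (mod 731)
9^128 ≡ 52^2 = 2704 ≡ 511 (mod 731)
9^256 ≡ 511^2 = 261121 ≡ 154 (mod 731)
365 = 256 + 64 + 32 + 8 + 4 + 1 in binary powers of 2.
So 9^365 ≡ 154 · 52 · 341 · 324 · 713 · 9 ≡ 195 (mod 731).
Squaring chain: 195; never reaches −1, so base 9 is a Miller–Rabin witness that 731 is composite.

195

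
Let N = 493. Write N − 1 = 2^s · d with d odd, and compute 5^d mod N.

419

493 − 1 = 492 = 2^2 · 123, so d = 123.
5^1 ≡ 5 (mod 493)
5^2 ≡ 5^2 = 25 ≡ 25 (mod 493)
5^4 ≡ 25^2 = 625 ≡ 132 (mod 493)
5^8 ≡ 132^2 = 17424 ≡ 169 (mod 493)
5^16 ≡ 169^2 = 28561 ≡ 460 (mod 493)
5^32 ≡ 460^2 = 211600 ≡ 103 (mod 493)
5^64 ≡ 103^2 = 10609 ≡ 256 (mod 493)
123 = 64 + 32 + 16 + 8 + 2 + 1 in binary powers of 2.
So 5^123 ≡ 256 · 103 · 460 · 169 · 25 · 5 ≡ 419 (mod 493).
Squaring chain: 419 → 53; never reaches −1, so base 5 is a Miller–Rabin witness that 493 is composite.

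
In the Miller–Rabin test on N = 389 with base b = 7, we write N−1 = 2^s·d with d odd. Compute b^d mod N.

389 − 1 = 388 = 2^2 · 97, so d = 97.
7^1 ≡ 7 (mod 389)
7^2 ≡ 7^2 = 49 ≡ 49 (mod 389)
7^4 ≡ 49^2 = 2401 ≡ 67 (mod 389)
7^8 ≡ 67^2 = 4489 ≡ 210 (mod 389)
7^16 ≡ 210^2 = 44100 ≡ 143 (mod 389)
7^32 ≡ 143^2 = 20449 ≡ 221 (mod 389)
7^64 ≡ 221^2 = 48841 ≡ 216 (mod 389)
97 = 64 + 32 + 1 in binary powers of 2.
So 7^97 ≡ 216 · 221 · 7 ≡ 1 (mod 389).
Since 7^d ≡ 1 (mod 389), base 7 does not prove 389 composite.

1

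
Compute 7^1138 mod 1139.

7^1 ≡ 7 (mod 1139)
7^2 ≡ 7^2 = 49 ≡ 49 (mod 1139)
7^4 ≡ 49^2 = 2401 ≡ 123 (mod 1139)
7^8 ≡ 123^2 = 15129 ≡ 322 (mod 1139)
7^16 ≡ 322^2 = 103684 ≡ 35 (mod 1139)
7^32 ≡ 35^2 = 1225 ≡ 86 (mod 1139)
7^64 ≡ 86^2 = 7396 ≡ 562 (mod 1139)
7^128 ≡ 562^2 = 315844 ≡ 341 (mod 1139)
7^256 ≡ 341^2 = 116281 ≡ 103 (mod 1139)
7^512 ≡ 103^2 = 10609 ≡ 358 (mod 1139)
7^1024 ≡ 358^2 = 128164 ≡ 596 (mod 1139)
1138 = 1024 + 64 + 32 + 16 + 2 in binary powers of 2.
So 7^1138 ≡ 596 · 562 · 86 · 35 · 49 ≡ 236 (mod 1139).
Since 236 ≠ 1, base 7 is a Fermat witness: 1139 is composite.

236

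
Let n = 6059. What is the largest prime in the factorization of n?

83

6059 = 73 · 83
83 is prime.
So 6059 = 73 · 83; the largest prime factor is 83.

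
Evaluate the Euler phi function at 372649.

355200

Factor: 372649 = 41 · 61 · 149.
φ(372649) = (41−1) · (61−1) · (149−1) = 40 · 60 · 148 = 355200.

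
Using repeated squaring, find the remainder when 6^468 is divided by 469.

225

6^1 ≡ 6 (mod 469)
6^2 ≡ 6^2 = 36 ≡ 36 (mod 469)
6^4 ≡ 36^2 = 1296 ≡ 358 (mod 469)
6^8 ≡ 358^2 = 128164 ≡ 127 (mod 469)
6^16 ≡ 127^2 = 16129 ≡ 183 (mod 469)
6^32 ≡ 183^2 = 33489 ≡ 190 (mod 469)
6^64 ≡ 190^2 = 36100 ≡ 456 (mod 469)
6^128 ≡ 456^2 = 207936 ≡ 169 (mod 469)
6^256 ≡ 169^2 = 28561 ≡ 421 (mod 469)
468 = 256 + 128 + 64 + 16 + 4 in binary powers of 2.
So 6^468 ≡ 421 · 169 · 456 · 183 · 358 ≡ 225 (mod 469).
Since 225 ≠ 1, base 6 is a Fermat witness: 469 is composite.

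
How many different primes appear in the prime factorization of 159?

159 = 3 · 53
159 = 3 · 53, which has 2 distinct prime factors.

2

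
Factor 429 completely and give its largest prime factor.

429 = 3 · 143
143 = 11 · 13
13 is prime.
So 429 = 3 · 11 · 13; the largest prime factor is 13.

13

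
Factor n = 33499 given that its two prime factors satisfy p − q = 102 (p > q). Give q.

139

Since p = q + 102, we have 33499 = q(q + 102), so q² + 102q − 33499 = 0.
Discriminant: 102² + 4·33499 = 10404 + 133996 = 144400; √144400 = 380.
q = (−102 + 380)/2 = 139, and p = q + 102 = 241.
Check: 139 · 241 = 33499.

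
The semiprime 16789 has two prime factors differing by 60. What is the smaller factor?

Since p = q + 60, we have 16789 = q(q + 60), so q² + 60q − 16789 = 0.
Discriminant: 60² + 4·16789 = 3600 + 67156 = 70756; √70756 = 266.
q = (−60 + 266)/2 = 103, and p = q + 60 = 163.
Check: 103 · 163 = 16789.

103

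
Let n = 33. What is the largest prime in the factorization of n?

11

33 = 3 · 11
11 is prime.
So 33 = 3 · 11; the largest prime factor is 11.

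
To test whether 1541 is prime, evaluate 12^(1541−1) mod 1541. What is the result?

967

12^1 ≡ 12 (mod 1541)
12^2 ≡ 12^2 = 144 ≡ 144 (mod 1541)
12^4 ≡ 144^2 = 20736 ≡ 703 (mod 1541)
12^8 ≡ 703^2 = 494209 ≡ 1089 (mod 1541)
12^16 ≡ 1089^2 = 1185921 ≡ 892 (mod 1541)
12^32 ≡ 892^2 = 795664 ≡ 508 (mod 1541)
12^64 ≡ 508^2 = 258064 ≡ 717 (mod 1541)
12^128 ≡ 717^2 = 514089 ≡ 936 (mod 1541)
12^256 ≡ 936^2 = 876096 ≡ 808 (mod 1541)
12^512 ≡ 808^2 = 652864 ≡ 1021 (mod 1541)
12^1024 ≡ 1021^2 = 1042441 ≡ 725 (mod 1541)
1540 = 1024 + 512 + 4 in binary powers of 2.
So 12^1540 ≡ 725 · 1021 · 703 ≡ 967 (mod 1541).
Since 967 ≠ 1, base 12 is a Fermat witness: 1541 is composite.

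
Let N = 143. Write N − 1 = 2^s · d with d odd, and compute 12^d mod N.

143 − 1 = 142 = 2^1 · 71, so d = 71.
12^1 ≡ 12 (mod 143)
12^2 ≡ 12^2 = 144 ≡ 1 (mod 143)
12^4 ≡ 1^2 = 1 ≡ 1 (mod 143)
12^8 ≡ 1^2 = 1 ≡ 1 (mod 143)
12^16 ≡ 1^2 = 1 ≡ 1 (mod 143)
12^32 ≡ 1^2 = 1 ≡ 1 (mod 143)
12^64 ≡ 1^2 = 1 ≡ 1 (mod 143)
71 = 64 + 4 + 2 + 1 in binary powers of 2.
So 12^71 ≡ 1 · 1 · 1 · 12 ≡ 12 (mod 143).
Squaring chain: 12; never reaches −1, so base 12 is a Miller–Rabin witness that 143 is composite.

12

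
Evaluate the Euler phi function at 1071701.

1026000

Factor: 1071701 = 31 · 181 · 191.
φ(1071701) = (31−1) · (181−1) · (191−1) = 30 · 180 · 190 = 1026000.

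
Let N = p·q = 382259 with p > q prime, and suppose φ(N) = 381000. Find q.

φ(n) = (p−1)(q−1) = n − (p+q) + 1, so p + q = 382259 − 381000 + 1 = 1260.
p and q are the roots of t² − 1260t + 382259 = 0.
Discriminant: 1260² − 4·382259 = 1587600 − 1529036 = 58564; √58564 = 242.
q = (1260 − 242)/2 = 509, p = (1260 + 242)/2 = 751.
Check: 509 · 751 = 382259.

509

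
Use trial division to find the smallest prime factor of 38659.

38659 is odd.
Digit sum 31, not divisible by 3.
Ends in 9: not divisible by 5.
7: 38659 = 7·5522 + 5
11: 38659 = 11·3514 + 5
13: 38659 = 13·2973 + 10
17: 38659 = 17·2274 + 1
19: 38659 = 19·2034 + 13
23: 38659 = 23·1680 + 19
29: 38659 = 29·1333 + 2
31: 38659 = 31·1247 + 2
37: 38659 = 37·1044 + 31
41: 38659 = 41·942 + 37
43: 38659 = 43·899 + 2
47: 38659 = 47·822 + 25
53: 38659 = 53·729 + 22
59: 38659 = 59·655 + 14
61: 38659 = 61·633 + 46
67: 38659 = 67·577

67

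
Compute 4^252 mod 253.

4^1 ≡ 4 (mod 253)
4^2 ≡ 4^2 = 16 ≡ 16 (mod 253)
4^4 ≡ 16^2 = 256 ≡ 3 (mod 253)
4^8 ≡ 3^2 = 9 ≡ 9 (mod 253)
4^16 ≡ 9^2 = 81 ≡ 81 (mod 253)
4^32 ≡ 81^2 = 6561 ≡ 236 (mod 253)
4^64 ≡ 236^2 = 55696 ≡ 36 (mod 253)
4^128 ≡ 36^2 = 1296 ≡ 31 (mod 253)
252 = 128 + 64 + 32 + 16 + 8 + 4 in binary powers of 2.
So 4^252 ≡ 31 · 36 · 236 · 81 · 9 · 3 ≡ 236 (mod 253).
Since 236 ≠ 1, base 4 is a Fermat witness: 253 is composite.

236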